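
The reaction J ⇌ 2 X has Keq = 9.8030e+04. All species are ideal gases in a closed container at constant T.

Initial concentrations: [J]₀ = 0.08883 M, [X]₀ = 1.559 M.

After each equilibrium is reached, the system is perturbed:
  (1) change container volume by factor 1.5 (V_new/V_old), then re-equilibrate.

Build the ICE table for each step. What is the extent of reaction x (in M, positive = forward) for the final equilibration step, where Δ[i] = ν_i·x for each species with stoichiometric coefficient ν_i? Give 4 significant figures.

Q₀ = 27.36 vs Keq = 9.8030e+04 ⇒ Q<K, forward
Step 1:
                   J          X
  Initial    0.08883      1.559
  Change     -0.0888     0.1776
  Equil   3.0764e-05      1.737
  solve Keq expr → x = 0.0888; check Q = 9.8030e+04
Then change container volume by factor 1.5 (V_new/V_old).
Step 2:
                   J          X
  Initial 2.0509e-05      1.158
  Change  -6.8361e-06 1.3672e-05
  Equil   1.3673e-05      1.158
  solve Keq expr → x = 6.8361e-06; check Q = 9.8030e+04

x = 6.8361e-06 M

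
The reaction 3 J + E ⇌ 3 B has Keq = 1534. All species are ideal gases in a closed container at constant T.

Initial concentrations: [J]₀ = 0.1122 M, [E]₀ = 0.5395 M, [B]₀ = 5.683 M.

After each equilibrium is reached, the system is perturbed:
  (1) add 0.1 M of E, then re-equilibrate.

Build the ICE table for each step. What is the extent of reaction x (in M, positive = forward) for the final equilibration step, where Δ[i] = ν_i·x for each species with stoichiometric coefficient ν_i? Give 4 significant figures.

x = 0.006696 M

Q₀ = 2.4086e+05 vs Keq = 1534 ⇒ Q>K, reverse
Step 1:
                  J         E         B
  Initial    0.1122    0.5395     5.683
  Change     0.4089    0.1363   -0.4089
  Equil      0.5211    0.6758     5.274
  solve Keq expr → x = -0.1363; check Q = 1534
Then add 0.1 M of E.
Step 2:
                  J         E         B
  Initial    0.5211    0.7758     5.274
  Change   -0.02009 -0.006696   0.02009
  Equil       0.501    0.7691     5.294
  solve Keq expr → x = 0.006696; check Q = 1534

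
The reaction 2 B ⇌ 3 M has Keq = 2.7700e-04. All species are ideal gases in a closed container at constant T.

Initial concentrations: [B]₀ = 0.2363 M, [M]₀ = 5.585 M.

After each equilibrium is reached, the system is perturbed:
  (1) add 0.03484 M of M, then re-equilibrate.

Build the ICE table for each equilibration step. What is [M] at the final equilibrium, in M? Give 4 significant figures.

[M]_eq = 0.1608 M

Q₀ = 3120 vs Keq = 2.7700e-04 ⇒ Q>K, reverse
Step 1:
                   B          M
  Initial     0.2363      5.585
  Change       3.617     -5.425
  Equil        3.853     0.1602
  solve Keq expr → x = -1.808; check Q = 2.7700e-04
Then add 0.03484 M of M.
Step 2:
                   B          M
  Initial      3.853      0.195
  Change     0.02281   -0.03421
  Equil        3.876     0.1608
  solve Keq expr → x = -0.0114; check Q = 2.7700e-04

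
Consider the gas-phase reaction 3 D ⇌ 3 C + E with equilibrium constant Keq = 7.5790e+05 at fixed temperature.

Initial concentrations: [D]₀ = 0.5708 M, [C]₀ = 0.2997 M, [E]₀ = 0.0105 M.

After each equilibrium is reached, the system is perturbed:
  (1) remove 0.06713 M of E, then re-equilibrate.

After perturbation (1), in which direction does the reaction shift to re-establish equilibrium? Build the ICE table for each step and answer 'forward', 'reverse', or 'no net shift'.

Direction: forward

Q₀ = 0.00152 vs Keq = 7.5790e+05 ⇒ Q<K, forward
Step 1:
                  D         C         E
  Initial    0.5708    0.2997    0.0105
  Change    -0.5653    0.5653    0.1884
  Equil    0.005538     0.865    0.1989
  solve Keq expr → x = 0.1884; check Q = 7.5790e+05
Then remove 0.06713 M of E.
Step 2:
                  D         C         E
  Initial  0.005538     0.865    0.1318
  Change  -7.0335e-04 7.0335e-04 2.3445e-04
  Equil    0.004835    0.8657     0.132
  solve Keq expr → x = 2.3445e-04; check Q = 7.5790e+05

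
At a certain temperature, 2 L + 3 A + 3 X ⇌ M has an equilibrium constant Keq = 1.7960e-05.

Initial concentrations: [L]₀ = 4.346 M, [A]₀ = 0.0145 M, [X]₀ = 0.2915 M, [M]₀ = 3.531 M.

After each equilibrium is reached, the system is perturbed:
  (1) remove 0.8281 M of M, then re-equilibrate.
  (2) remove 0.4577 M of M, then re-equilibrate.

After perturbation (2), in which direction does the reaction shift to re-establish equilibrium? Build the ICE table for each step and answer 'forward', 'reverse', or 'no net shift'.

Q₀ = 2.4757e+06 vs Keq = 1.7960e-05 ⇒ Q>K, reverse
Step 1:
                   L          A          X          M
  Initial      4.346     0.0145     0.2915      3.531
  Change       2.408      3.613      3.613     -1.204
  Equil        6.754      3.627      3.904      2.327
  solve Keq expr → x = -1.204; check Q = 1.7960e-05
Then remove 0.8281 M of M.
Step 2:
                   L          A          X          M
  Initial      6.754      3.627      3.904      1.499
  Change     -0.1424    -0.2136    -0.2136     0.0712
  Equil        6.612      3.414      3.691       1.57
  solve Keq expr → x = 0.0712; check Q = 1.7960e-05
Then remove 0.4577 M of M.
Step 3:
                   L          A          X          M
  Initial      6.612      3.414      3.691      1.112
  Change     -0.1032    -0.1548    -0.1548    0.05161
  Equil        6.509      3.259      3.536      1.164
  solve Keq expr → x = 0.05161; check Q = 1.7960e-05

Direction: forward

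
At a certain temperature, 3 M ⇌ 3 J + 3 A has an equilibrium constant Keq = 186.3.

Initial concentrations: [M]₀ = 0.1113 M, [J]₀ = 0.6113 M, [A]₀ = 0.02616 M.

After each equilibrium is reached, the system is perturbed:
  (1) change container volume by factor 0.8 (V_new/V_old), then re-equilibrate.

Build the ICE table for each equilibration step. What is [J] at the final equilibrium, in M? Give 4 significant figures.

[J]_eq = 0.8803 M

Q₀ = 0.002966 vs Keq = 186.3 ⇒ Q<K, forward
Step 1:
                    M           J           A
  Initial      0.1113      0.6113     0.02616
  Change     -0.09615     0.09615     0.09615
  Equil       0.01515      0.7074      0.1223
  solve Keq expr → x = 0.03205; check Q = 186.3
Then change container volume by factor 0.8 (V_new/V_old).
Step 2:
                    M           J           A
  Initial     0.01894      0.8843      0.1529
  Change     0.004009   -0.004009   -0.004009
  Equil       0.02295      0.8803      0.1489
  solve Keq expr → x = -0.001336; check Q = 186.3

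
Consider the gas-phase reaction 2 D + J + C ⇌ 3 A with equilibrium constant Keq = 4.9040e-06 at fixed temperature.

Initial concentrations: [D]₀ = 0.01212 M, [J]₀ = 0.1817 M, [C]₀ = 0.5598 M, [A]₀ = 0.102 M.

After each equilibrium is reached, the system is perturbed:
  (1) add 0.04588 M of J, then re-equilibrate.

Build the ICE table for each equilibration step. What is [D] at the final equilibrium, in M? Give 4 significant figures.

[D]_eq = 0.079 M

Q₀ = 71.02 vs Keq = 4.9040e-06 ⇒ Q>K, reverse
Step 1:
                    D           J           C           A
  I           0.01212      0.1817      0.5598       0.102
  C           0.06695     0.03347     0.03347     -0.1004
  E           0.07907      0.2152      0.5933    0.001576
  solve Keq expr → x = -0.03347; check Q = 4.9040e-06
Then add 0.04588 M of J.
Step 2:
                    D           J           C           A
  I           0.07907      0.2611      0.5933    0.001576
  C       -6.9191e-05 -3.4596e-05 -3.4596e-05  1.0379e-04
  E             0.079       0.261      0.5932     0.00168
  solve Keq expr → x = 3.4596e-05; check Q = 4.9040e-06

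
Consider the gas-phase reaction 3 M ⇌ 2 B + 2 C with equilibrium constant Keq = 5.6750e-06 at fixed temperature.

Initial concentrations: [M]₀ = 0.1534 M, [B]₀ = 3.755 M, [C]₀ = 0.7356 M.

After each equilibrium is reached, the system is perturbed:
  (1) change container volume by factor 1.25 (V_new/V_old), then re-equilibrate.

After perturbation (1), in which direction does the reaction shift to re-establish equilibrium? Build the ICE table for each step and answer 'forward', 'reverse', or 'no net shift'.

Q₀ = 2114 vs Keq = 5.6750e-06 ⇒ Q>K, reverse
Step 1:
                    M           B           C
  I            0.1534       3.755      0.7356
  C             1.102     -0.7345     -0.7345
  E             1.255       3.021    0.001109
  solve Keq expr → x = -0.3672; check Q = 5.6750e-06
Then change container volume by factor 1.25 (V_new/V_old).
Step 2:
                    M           B           C
  I             1.004       2.416  8.8722e-04
  C       -1.5667e-04  1.0445e-04  1.0445e-04
  E             1.004       2.417  9.9166e-04
  solve Keq expr → x = 5.2223e-05; check Q = 5.6750e-06

Direction: forward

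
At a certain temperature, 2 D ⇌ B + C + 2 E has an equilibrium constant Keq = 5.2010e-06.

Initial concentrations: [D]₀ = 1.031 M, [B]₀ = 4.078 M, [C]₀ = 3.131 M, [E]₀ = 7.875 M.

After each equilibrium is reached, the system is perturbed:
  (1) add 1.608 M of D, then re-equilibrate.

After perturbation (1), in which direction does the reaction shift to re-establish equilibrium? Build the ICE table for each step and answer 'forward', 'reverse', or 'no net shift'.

Direction: forward

Q₀ = 744.9 vs Keq = 5.2010e-06 ⇒ Q>K, reverse
Step 1:
                   D          B          C          E
  I            1.031      4.078      3.131      7.875
  C            6.262     -3.131     -3.131     -6.262
  E            7.293     0.9471 1.1222e-04      1.613
  solve Keq expr → x = -3.131; check Q = 5.2010e-06
Then add 1.608 M of D.
Step 2:
                   D          B          C          E
  I            8.901     0.9471 1.1222e-04      1.613
  C       -1.0982e-04 5.4908e-05 5.4908e-05 1.0982e-04
  E            8.901     0.9472 1.6713e-04      1.613
  solve Keq expr → x = 5.4908e-05; check Q = 5.2010e-06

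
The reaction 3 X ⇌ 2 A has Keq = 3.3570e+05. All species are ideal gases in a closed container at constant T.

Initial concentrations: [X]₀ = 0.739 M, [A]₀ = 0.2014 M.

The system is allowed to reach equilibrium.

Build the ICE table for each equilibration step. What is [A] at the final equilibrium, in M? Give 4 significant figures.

[A]_eq = 0.6866 M

Q₀ = 0.1005 vs Keq = 3.3570e+05 ⇒ Q<K, forward
Step 1:
                   X          A
  Initial      0.739     0.2014
  Change     -0.7278     0.4852
  Equil       0.0112     0.6866
  solve Keq expr → x = 0.2426; check Q = 3.3570e+05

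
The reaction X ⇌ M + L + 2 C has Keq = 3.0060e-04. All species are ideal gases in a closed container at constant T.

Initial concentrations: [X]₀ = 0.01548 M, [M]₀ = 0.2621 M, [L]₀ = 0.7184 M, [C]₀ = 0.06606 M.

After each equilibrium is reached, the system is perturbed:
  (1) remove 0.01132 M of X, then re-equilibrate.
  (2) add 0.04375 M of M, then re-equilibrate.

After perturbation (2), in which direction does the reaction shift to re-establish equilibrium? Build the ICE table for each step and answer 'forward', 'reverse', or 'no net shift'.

Q₀ = 0.05308 vs Keq = 3.0060e-04 ⇒ Q>K, reverse
Step 1:
                  X         M         L         C
  Initial   0.01548    0.2621    0.7184   0.06606
  Change     0.0285   -0.0285   -0.0285    -0.057
  Equil     0.04398    0.2336    0.6899  0.009057
  solve Keq expr → x = -0.0285; check Q = 3.0060e-04
Then remove 0.01132 M of X.
Step 2:
                  X         M         L         C
  Initial   0.03266    0.2336    0.6899  0.009057
  Change  5.8469e-04 -5.8469e-04 -5.8469e-04 -0.001169
  Equil     0.03325     0.233    0.6893  0.007888
  solve Keq expr → x = -5.8469e-04; check Q = 3.0060e-04
Then add 0.04375 M of M.
Step 3:
                  X         M         L         C
  Initial   0.03325    0.2768    0.6893  0.007888
  Change  3.0571e-04 -3.0571e-04 -3.0571e-04 -6.1142e-04
  Equil     0.03355    0.2765     0.689  0.007277
  solve Keq expr → x = -3.0571e-04; check Q = 3.0060e-04

Direction: reverse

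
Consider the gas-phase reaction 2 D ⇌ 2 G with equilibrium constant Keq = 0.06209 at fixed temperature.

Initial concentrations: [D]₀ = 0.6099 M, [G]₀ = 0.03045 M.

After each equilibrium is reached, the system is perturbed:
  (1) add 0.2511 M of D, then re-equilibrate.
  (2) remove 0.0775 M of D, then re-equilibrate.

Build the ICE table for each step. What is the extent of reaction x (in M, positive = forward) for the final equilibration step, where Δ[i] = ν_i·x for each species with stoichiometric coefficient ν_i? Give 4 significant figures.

Q₀ = 0.002493 vs Keq = 0.06209 ⇒ Q<K, forward
Step 1:
                    D           G
  init         0.6099     0.03045
  Δ          -0.09728     0.09728
  eq           0.5126      0.1277
  solve Keq expr → x = 0.04864; check Q = 0.06209
Then add 0.2511 M of D.
Step 2:
                    D           G
  init         0.7637      0.1277
  Δ          -0.05009     0.05009
  eq           0.7136      0.1778
  solve Keq expr → x = 0.02504; check Q = 0.06209
Then remove 0.0775 M of D.
Step 3:
                    D           G
  init         0.6361      0.1778
  Δ           0.01546    -0.01546
  eq           0.6516      0.1624
  solve Keq expr → x = -0.00773; check Q = 0.06209

x = -0.00773 M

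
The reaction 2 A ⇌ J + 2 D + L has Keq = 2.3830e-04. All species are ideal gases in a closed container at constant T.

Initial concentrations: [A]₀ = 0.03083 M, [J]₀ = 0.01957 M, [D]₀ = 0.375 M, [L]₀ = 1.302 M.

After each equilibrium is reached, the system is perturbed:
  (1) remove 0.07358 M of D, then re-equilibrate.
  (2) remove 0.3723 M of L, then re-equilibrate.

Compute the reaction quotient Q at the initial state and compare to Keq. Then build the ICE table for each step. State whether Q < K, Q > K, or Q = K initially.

Q₀ = 3.77; Q > K (proceeds reverse)

Q₀ = 3.77 vs Keq = 2.3830e-04 ⇒ Q>K, reverse
Step 1:
                    A           J           D           L
  init        0.03083     0.01957       0.375       1.302
  Δ           0.03912    -0.01956    -0.03912    -0.01956
  eq          0.06995  8.0603e-06      0.3359       1.282
  solve Keq expr → x = -0.01956; check Q = 2.3830e-04
Then remove 0.07358 M of D.
Step 2:
                    A           J           D           L
  init        0.06995  8.0603e-06      0.2623       1.282
  Δ       -1.0303e-05  5.1515e-06  1.0303e-05  5.1515e-06
  eq          0.06994  1.3212e-05      0.2623       1.282
  solve Keq expr → x = 5.1515e-06; check Q = 2.3830e-04
Then remove 0.3723 M of L.
Step 3:
                    A           J           D           L
  init        0.06994  1.3212e-05      0.2623      0.9101
  Δ       -1.0794e-05  5.3970e-06  1.0794e-05  5.3970e-06
  eq          0.06993  1.8609e-05      0.2623      0.9101
  solve Keq expr → x = 5.3970e-06; check Q = 2.3830e-04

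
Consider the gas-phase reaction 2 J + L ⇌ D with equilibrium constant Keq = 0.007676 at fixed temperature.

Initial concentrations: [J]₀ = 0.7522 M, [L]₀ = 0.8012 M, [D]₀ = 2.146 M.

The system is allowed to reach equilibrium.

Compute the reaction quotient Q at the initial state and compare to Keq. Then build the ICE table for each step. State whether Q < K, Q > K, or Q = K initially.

Q₀ = 4.734; Q > K (proceeds reverse)

Q₀ = 4.734 vs Keq = 0.007676 ⇒ Q>K, reverse
Step 1:
                    J           L           D
  init         0.7522      0.8012       2.146
  Δ             3.557       1.778      -1.778
  eq            4.309        2.58      0.3676
  solve Keq expr → x = -1.778; check Q = 0.007676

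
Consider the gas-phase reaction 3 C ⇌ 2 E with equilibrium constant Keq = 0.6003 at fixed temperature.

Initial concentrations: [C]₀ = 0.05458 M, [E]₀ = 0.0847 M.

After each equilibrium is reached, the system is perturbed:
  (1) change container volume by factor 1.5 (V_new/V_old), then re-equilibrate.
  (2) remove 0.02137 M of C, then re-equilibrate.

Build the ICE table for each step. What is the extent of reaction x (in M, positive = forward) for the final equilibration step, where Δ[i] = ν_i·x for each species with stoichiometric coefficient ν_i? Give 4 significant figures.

x = -0.002378 M

Q₀ = 44.12 vs Keq = 0.6003 ⇒ Q>K, reverse
Step 1:
                    C           E
  Initial     0.05458      0.0847
  Change      0.07367    -0.04911
  Equil        0.1283     0.03559
  solve Keq expr → x = -0.02456; check Q = 0.6003
Then change container volume by factor 1.5 (V_new/V_old).
Step 2:
                    C           E
  Initial      0.0855     0.02372
  Change     0.004307   -0.002871
  Equil       0.08981     0.02085
  solve Keq expr → x = -0.001436; check Q = 0.6003
Then remove 0.02137 M of C.
Step 3:
                    C           E
  Initial     0.06844     0.02085
  Change     0.007134   -0.004756
  Equil       0.07557      0.0161
  solve Keq expr → x = -0.002378; check Q = 0.6003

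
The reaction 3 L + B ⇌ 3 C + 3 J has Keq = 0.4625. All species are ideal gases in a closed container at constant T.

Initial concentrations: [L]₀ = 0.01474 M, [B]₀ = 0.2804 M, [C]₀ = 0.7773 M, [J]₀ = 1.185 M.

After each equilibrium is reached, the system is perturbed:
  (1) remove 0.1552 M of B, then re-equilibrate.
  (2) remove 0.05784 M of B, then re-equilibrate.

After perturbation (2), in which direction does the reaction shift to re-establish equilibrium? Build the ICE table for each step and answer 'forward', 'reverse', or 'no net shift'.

Q₀ = 8.7026e+05 vs Keq = 0.4625 ⇒ Q>K, reverse
Step 1:
                    L           B           C           J
  Initial     0.01474      0.2804      0.7773       1.185
  Change       0.4322      0.1441     -0.4322     -0.4322
  Equil         0.447      0.4245      0.3451      0.7528
  solve Keq expr → x = -0.1441; check Q = 0.4625
Then remove 0.1552 M of B.
Step 2:
                    L           B           C           J
  Initial       0.447      0.2693      0.3451      0.7528
  Change      0.02188    0.007294    -0.02188    -0.02188
  Equil        0.4688      0.2766      0.3232      0.7309
  solve Keq expr → x = -0.007294; check Q = 0.4625
Then remove 0.05784 M of B.
Step 3:
                    L           B           C           J
  Initial      0.4688      0.2187      0.3232      0.7309
  Change      0.01096    0.003652    -0.01096    -0.01096
  Equil        0.4798      0.2224      0.3122      0.7199
  solve Keq expr → x = -0.003652; check Q = 0.4625

Direction: reverse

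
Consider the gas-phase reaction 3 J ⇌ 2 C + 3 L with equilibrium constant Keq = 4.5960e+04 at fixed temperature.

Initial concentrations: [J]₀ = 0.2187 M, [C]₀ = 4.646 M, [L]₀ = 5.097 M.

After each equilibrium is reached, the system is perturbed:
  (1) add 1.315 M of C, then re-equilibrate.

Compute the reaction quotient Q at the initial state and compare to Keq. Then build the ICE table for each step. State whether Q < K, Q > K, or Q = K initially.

Q₀ = 2.7325e+05; Q > K (proceeds reverse)

Q₀ = 2.7325e+05 vs Keq = 4.5960e+04 ⇒ Q>K, reverse
Step 1:
                  J         C         L
  Initial    0.2187     4.646     5.097
  Change     0.1592   -0.1062   -0.1592
  Equil      0.3779      4.54     4.938
  solve Keq expr → x = -0.05308; check Q = 4.5960e+04
Then add 1.315 M of C.
Step 2:
                  J         C         L
  Initial    0.3779     5.855     4.938
  Change    0.06213  -0.04142  -0.06213
  Equil      0.4401     5.813     4.876
  solve Keq expr → x = -0.02071; check Q = 4.5960e+04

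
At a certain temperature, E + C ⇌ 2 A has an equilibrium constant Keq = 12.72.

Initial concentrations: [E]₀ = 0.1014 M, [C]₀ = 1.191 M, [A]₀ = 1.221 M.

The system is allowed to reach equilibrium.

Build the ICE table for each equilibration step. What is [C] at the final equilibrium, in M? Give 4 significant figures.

[C]_eq = 1.189 M

Q₀ = 12.34 vs Keq = 12.72 ⇒ Q<K, forward
Step 1:
                    E           C           A
  Initial      0.1014       1.191       1.221
  Change    -0.002127   -0.002127    0.004254
  Equil       0.09927       1.189       1.225
  solve Keq expr → x = 0.002127; check Q = 12.72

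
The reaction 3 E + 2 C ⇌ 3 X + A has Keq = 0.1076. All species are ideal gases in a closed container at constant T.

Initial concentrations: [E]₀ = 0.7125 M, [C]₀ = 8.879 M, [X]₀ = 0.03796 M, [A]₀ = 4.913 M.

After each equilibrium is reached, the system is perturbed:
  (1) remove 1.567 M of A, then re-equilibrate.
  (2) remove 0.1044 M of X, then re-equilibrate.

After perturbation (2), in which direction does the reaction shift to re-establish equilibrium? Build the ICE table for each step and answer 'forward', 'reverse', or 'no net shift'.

Direction: forward

Q₀ = 9.4242e-06 vs Keq = 0.1076 ⇒ Q<K, forward
Step 1:
                   E          C          X          A
  I           0.7125      8.879    0.03796      4.913
  C          -0.3663    -0.2442     0.3663     0.1221
  E           0.3462      8.635     0.4043      5.035
  solve Keq expr → x = 0.1221; check Q = 0.1076
Then remove 1.567 M of A.
Step 2:
                   E          C          X          A
  I           0.3462      8.635     0.4043      3.468
  C         -0.02269   -0.01512    0.02269   0.007562
  E           0.3235       8.62      0.427      3.476
  solve Keq expr → x = 0.007562; check Q = 0.1076
Then remove 0.1044 M of X.
Step 3:
                   E          C          X          A
  I           0.3235       8.62     0.3226      3.476
  C         -0.04441   -0.02961    0.04441     0.0148
  E           0.2791       8.59      0.367       3.49
  solve Keq expr → x = 0.0148; check Q = 0.1076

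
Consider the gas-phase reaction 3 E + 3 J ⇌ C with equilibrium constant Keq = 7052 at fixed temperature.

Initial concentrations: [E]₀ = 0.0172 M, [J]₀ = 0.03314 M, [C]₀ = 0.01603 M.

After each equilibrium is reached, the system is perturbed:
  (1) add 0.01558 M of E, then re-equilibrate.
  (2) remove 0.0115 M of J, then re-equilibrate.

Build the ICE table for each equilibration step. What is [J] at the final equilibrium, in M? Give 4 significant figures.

[J]_eq = 0.06676 M

Q₀ = 8.6555e+07 vs Keq = 7052 ⇒ Q>K, reverse
Step 1:
                    E           J           C
  init         0.0172     0.03314     0.01603
  Δ           0.04554     0.04554    -0.01518
  eq          0.06274     0.07868  8.4859e-04
  solve Keq expr → x = -0.01518; check Q = 7052
Then add 0.01558 M of E.
Step 2:
                    E           J           C
  init        0.07832     0.07868  8.4859e-04
  Δ         -0.001772   -0.001772  5.9075e-04
  eq          0.07655     0.07691    0.001439
  solve Keq expr → x = 5.9075e-04; check Q = 7052
Then remove 0.0115 M of J.
Step 3:
                    E           J           C
  init        0.07655     0.06541    0.001439
  Δ          0.001343    0.001343 -4.4781e-04
  eq           0.0779     0.06676  9.9153e-04
  solve Keq expr → x = -4.4781e-04; check Q = 7052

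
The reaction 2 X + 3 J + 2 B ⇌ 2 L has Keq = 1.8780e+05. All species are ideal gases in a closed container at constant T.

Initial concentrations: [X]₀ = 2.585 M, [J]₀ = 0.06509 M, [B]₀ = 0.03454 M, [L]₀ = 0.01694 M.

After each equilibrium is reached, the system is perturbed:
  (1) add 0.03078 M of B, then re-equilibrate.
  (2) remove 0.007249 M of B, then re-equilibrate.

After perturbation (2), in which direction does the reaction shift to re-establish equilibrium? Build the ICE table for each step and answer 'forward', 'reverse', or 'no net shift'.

Direction: reverse

Q₀ = 130.5 vs Keq = 1.8780e+05 ⇒ Q<K, forward
Step 1:
                  X         J         B         L
  Initial     2.585   0.06509   0.03454   0.01694
  Change   -0.02567  -0.03851  -0.02567   0.02567
  Equil       2.559   0.02658  0.008866   0.04261
  solve Keq expr → x = 0.01284; check Q = 1.8780e+05
Then add 0.03078 M of B.
Step 2:
                  X         J         B         L
  Initial     2.559   0.02658   0.03965   0.04261
  Change  -0.008917  -0.01338 -0.008917  0.008917
  Equil        2.55    0.0132   0.03073   0.05153
  solve Keq expr → x = 0.004459; check Q = 1.8780e+05
Then remove 0.007249 M of B.
Step 3:
                  X         J         B         L
  Initial      2.55    0.0132   0.02348   0.05153
  Change   0.001217  0.001825  0.001217 -0.001217
  Equil       2.552   0.01503    0.0247   0.05031
  solve Keq expr → x = -6.0827e-04; check Q = 1.8780e+05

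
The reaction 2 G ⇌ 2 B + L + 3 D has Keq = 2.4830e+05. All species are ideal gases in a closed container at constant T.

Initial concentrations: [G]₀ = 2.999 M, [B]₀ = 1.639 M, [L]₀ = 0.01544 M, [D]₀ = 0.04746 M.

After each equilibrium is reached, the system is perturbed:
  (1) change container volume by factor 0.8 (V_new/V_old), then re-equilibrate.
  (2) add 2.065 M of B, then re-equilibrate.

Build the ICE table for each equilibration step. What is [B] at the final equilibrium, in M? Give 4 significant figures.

[B]_eq = 7.614 M

Q₀ = 4.9299e-07 vs Keq = 2.4830e+05 ⇒ Q<K, forward
Step 1:
                   G          B          L          D
  I            2.999      1.639    0.01544    0.04746
  C           -2.898      2.898      1.449      4.346
  E           0.1015      4.537      1.464      4.394
  solve Keq expr → x = 1.449; check Q = 2.4830e+05
Then change container volume by factor 0.8 (V_new/V_old).
Step 2:
                   G          B          L          D
  I           0.1268      5.671       1.83      5.492
  C          0.06252   -0.06252   -0.03126   -0.09378
  E           0.1893      5.608      1.799      5.398
  solve Keq expr → x = -0.03126; check Q = 2.4830e+05
Then add 2.065 M of B.
Step 3:
                   G          B          L          D
  I           0.1893      7.673      1.799      5.398
  C          0.05931   -0.05931   -0.02966   -0.08897
  E           0.2487      7.614      1.769      5.309
  solve Keq expr → x = -0.02966; check Q = 2.4830e+05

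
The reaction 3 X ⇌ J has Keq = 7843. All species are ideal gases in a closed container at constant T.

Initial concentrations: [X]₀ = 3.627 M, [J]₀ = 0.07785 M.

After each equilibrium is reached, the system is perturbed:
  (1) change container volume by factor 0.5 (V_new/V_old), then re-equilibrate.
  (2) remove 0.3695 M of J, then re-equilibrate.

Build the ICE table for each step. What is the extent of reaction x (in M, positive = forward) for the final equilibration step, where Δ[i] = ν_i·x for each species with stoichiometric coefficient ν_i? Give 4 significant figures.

x = 0.001161 M

Q₀ = 0.001632 vs Keq = 7843 ⇒ Q<K, forward
Step 1:
                  X         J
  init        3.627   0.07785
  Δ          -3.573     1.191
  eq        0.05449     1.269
  solve Keq expr → x = 1.191; check Q = 7843
Then change container volume by factor 0.5 (V_new/V_old).
Step 2:
                  X         J
  init        0.109     2.537
  Δ         -0.0402    0.0134
  eq        0.06877     2.551
  solve Keq expr → x = 0.0134; check Q = 7843
Then remove 0.3695 M of J.
Step 3:
                  X         J
  init      0.06877     2.181
  Δ       -0.003484  0.001161
  eq        0.06529     2.182
  solve Keq expr → x = 0.001161; check Q = 7843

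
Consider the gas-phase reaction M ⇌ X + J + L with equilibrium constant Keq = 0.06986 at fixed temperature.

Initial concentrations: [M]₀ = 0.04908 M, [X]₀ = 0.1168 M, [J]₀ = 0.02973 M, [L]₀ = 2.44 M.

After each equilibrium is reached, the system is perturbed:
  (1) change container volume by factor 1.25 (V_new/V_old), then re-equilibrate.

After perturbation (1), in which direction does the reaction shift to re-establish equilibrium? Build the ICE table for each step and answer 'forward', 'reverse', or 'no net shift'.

Q₀ = 0.1726 vs Keq = 0.06986 ⇒ Q>K, reverse
Step 1:
                  M         X         J         L
  init      0.04908    0.1168   0.02973      2.44
  Δ         0.01267  -0.01267  -0.01267  -0.01267
  eq        0.06175    0.1041   0.01706     2.427
  solve Keq expr → x = -0.01267; check Q = 0.06986
Then change container volume by factor 1.25 (V_new/V_old).
Step 2:
                  M         X         J         L
  init       0.0494   0.08331   0.01365     1.942
  Δ       -0.004623  0.004623  0.004623  0.004623
  eq        0.04477   0.08793   0.01827     1.946
  solve Keq expr → x = 0.004623; check Q = 0.06986

Direction: forward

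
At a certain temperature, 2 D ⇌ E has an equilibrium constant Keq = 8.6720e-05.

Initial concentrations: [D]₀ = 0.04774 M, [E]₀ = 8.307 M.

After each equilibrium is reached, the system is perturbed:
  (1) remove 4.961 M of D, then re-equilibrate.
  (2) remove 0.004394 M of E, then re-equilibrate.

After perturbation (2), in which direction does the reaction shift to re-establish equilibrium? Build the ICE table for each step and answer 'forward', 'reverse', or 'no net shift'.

Direction: forward

Q₀ = 3645 vs Keq = 8.6720e-05 ⇒ Q>K, reverse
Step 1:
                   D          E
  I          0.04774      8.307
  C            16.57     -8.283
  E            16.61    0.02394
  solve Keq expr → x = -8.283; check Q = 8.6720e-05
Then remove 4.961 M of D.
Step 2:
                   D          E
  I            11.65    0.02394
  C          0.02422   -0.01211
  E            11.68    0.01182
  solve Keq expr → x = -0.01211; check Q = 8.6720e-05
Then remove 0.004394 M of E.
Step 3:
                   D          E
  I            11.68   0.007431
  C        -0.008753   0.004376
  E            11.67    0.01181
  solve Keq expr → x = 0.004376; check Q = 8.6720e-05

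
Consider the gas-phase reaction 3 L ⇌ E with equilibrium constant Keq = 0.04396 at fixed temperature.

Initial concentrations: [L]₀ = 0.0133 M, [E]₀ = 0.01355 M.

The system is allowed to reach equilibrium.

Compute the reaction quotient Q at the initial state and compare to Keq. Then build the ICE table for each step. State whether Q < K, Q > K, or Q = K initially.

Q₀ = 5759 vs Keq = 0.04396 ⇒ Q>K, reverse
Step 1:
                   L          E
  init        0.0133    0.01355
  Δ          0.04063   -0.01354
  eq         0.05393 6.8950e-06
  solve Keq expr → x = -0.01354; check Q = 0.04396

Q₀ = 5759; Q > K (proceeds reverse)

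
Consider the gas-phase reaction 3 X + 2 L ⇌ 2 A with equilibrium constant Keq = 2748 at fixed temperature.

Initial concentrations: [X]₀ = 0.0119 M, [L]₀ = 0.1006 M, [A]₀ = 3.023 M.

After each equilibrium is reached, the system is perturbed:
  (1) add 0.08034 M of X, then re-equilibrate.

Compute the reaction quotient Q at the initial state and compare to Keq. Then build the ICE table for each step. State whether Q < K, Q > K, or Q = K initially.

Q₀ = 5.3585e+08; Q > K (proceeds reverse)

Q₀ = 5.3585e+08 vs Keq = 2748 ⇒ Q>K, reverse
Step 1:
                  X         L         A
  Initial    0.0119    0.1006     3.023
  Change     0.3039    0.2026   -0.2026
  Equil      0.3158    0.3032      2.82
  solve Keq expr → x = -0.1013; check Q = 2748
Then add 0.08034 M of X.
Step 2:
                  X         L         A
  Initial    0.3961    0.3032      2.82
  Change   -0.05133  -0.03422   0.03422
  Equil      0.3448     0.269     2.855
  solve Keq expr → x = 0.01711; check Q = 2748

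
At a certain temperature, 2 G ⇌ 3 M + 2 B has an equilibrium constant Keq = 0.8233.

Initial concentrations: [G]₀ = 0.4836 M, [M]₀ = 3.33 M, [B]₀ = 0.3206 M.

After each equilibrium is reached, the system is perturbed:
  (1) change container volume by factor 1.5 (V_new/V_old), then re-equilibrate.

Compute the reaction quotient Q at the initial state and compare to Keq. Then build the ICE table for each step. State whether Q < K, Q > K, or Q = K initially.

Q₀ = 16.23 vs Keq = 0.8233 ⇒ Q>K, reverse
Step 1:
                  G         M         B
  init       0.4836      3.33    0.3206
  Δ          0.2024   -0.3036   -0.2024
  eq          0.686     3.026    0.1182
  solve Keq expr → x = -0.1012; check Q = 0.8233
Then change container volume by factor 1.5 (V_new/V_old).
Step 2:
                  G         M         B
  init       0.4573     2.018   0.07881
  Δ        -0.04531   0.06796   0.04531
  eq          0.412     2.086    0.1241
  solve Keq expr → x = 0.02265; check Q = 0.8233

Q₀ = 16.23; Q > K (proceeds reverse)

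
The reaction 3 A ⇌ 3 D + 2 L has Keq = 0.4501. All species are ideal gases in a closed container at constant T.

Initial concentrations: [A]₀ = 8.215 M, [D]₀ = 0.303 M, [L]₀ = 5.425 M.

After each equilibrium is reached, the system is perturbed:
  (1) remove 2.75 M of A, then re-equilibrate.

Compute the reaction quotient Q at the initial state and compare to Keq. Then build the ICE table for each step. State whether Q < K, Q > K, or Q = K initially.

Q₀ = 0.001477 vs Keq = 0.4501 ⇒ Q<K, forward
Step 1:
                    A           D           L
  init          8.215       0.303       5.425
  Δ            -1.264       1.264      0.8427
  eq            6.951       1.567       6.268
  solve Keq expr → x = 0.4213; check Q = 0.4501
Then remove 2.75 M of A.
Step 2:
                    A           D           L
  init          4.201       1.567       6.268
  Δ            0.4756     -0.4756     -0.3171
  eq            4.677       1.091       5.951
  solve Keq expr → x = -0.1585; check Q = 0.4501

Q₀ = 0.001477; Q < K (proceeds forward)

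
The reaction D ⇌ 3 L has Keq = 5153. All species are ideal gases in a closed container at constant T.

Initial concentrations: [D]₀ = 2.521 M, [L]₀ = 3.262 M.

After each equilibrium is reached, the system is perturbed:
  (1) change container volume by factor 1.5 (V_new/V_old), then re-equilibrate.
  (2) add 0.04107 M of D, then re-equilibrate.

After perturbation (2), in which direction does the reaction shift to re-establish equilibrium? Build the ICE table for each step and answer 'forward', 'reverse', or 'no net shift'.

Direction: forward

Q₀ = 13.77 vs Keq = 5153 ⇒ Q<K, forward
Step 1:
                    D           L
  Initial       2.521       3.262
  Change       -2.315       6.944
  Equil        0.2063       10.21
  solve Keq expr → x = 2.315; check Q = 5153
Then change container volume by factor 1.5 (V_new/V_old).
Step 2:
                    D           L
  Initial      0.1375       6.804
  Change     -0.07053      0.2116
  Equil       0.06701       7.016
  solve Keq expr → x = 0.07053; check Q = 5153
Then add 0.04107 M of D.
Step 3:
                    D           L
  Initial      0.1081       7.016
  Change     -0.03777      0.1133
  Equil       0.07031       7.129
  solve Keq expr → x = 0.03777; check Q = 5153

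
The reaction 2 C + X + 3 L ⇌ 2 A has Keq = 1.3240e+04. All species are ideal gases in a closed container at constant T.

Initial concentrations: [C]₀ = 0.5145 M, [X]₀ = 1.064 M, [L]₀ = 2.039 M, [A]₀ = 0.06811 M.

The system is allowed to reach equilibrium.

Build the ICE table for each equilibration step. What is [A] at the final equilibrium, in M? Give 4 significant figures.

Q₀ = 0.001943 vs Keq = 1.3240e+04 ⇒ Q<K, forward
Step 1:
                    C           X           L           A
  Initial      0.5145       1.064       2.039     0.06811
  Change      -0.5106     -0.2553     -0.7659      0.5106
  Equil      0.003894      0.8087       1.273      0.5787
  solve Keq expr → x = 0.2553; check Q = 1.3240e+04

[A]_eq = 0.5787 M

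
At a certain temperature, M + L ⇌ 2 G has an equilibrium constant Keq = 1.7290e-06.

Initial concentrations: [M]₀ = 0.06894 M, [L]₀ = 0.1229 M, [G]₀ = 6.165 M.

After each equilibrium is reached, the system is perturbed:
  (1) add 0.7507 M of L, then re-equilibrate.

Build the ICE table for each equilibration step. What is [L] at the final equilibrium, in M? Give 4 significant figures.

[L]_eq = 3.954 M

Q₀ = 4486 vs Keq = 1.7290e-06 ⇒ Q>K, reverse
Step 1:
                   M          L          G
  Initial    0.06894     0.1229      6.165
  Change        3.08       3.08     -6.161
  Equil        3.149      3.203   0.004176
  solve Keq expr → x = -3.08; check Q = 1.7290e-06
Then add 0.7507 M of L.
Step 2:
                   M          L          G
  Initial      3.149      3.954   0.004176
  Change  -2.3167e-04 -2.3167e-04 4.6334e-04
  Equil        3.149      3.954    0.00464
  solve Keq expr → x = 2.3167e-04; check Q = 1.7290e-06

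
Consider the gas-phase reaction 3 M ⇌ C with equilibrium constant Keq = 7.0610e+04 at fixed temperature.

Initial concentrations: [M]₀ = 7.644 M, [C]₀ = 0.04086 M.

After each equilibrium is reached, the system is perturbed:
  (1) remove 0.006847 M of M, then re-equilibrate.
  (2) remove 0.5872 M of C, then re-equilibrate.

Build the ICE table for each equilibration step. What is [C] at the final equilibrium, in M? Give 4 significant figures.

Q₀ = 9.1482e-05 vs Keq = 7.0610e+04 ⇒ Q<K, forward
Step 1:
                  M         C
  Initial     7.644   0.04086
  Change     -7.611     2.537
  Equil     0.03317     2.578
  solve Keq expr → x = 2.537; check Q = 7.0610e+04
Then remove 0.006847 M of M.
Step 2:
                  M         C
  Initial   0.02633     2.578
  Change   0.006837 -0.002279
  Equil     0.03316     2.576
  solve Keq expr → x = -0.002279; check Q = 7.0610e+04
Then remove 0.5872 M of C.
Step 3:
                  M         C
  Initial   0.03316     1.988
  Change  -0.002736 9.1199e-04
  Equil     0.03043     1.989
  solve Keq expr → x = 9.1199e-04; check Q = 7.0610e+04

[C]_eq = 1.989 M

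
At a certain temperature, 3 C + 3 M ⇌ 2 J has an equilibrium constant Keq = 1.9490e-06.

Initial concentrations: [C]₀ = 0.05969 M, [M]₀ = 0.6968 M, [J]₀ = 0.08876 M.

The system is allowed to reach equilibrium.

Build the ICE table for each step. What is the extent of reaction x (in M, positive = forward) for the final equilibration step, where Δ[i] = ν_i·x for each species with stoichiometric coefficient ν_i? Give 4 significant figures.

x = -0.04434 M

Q₀ = 109.5 vs Keq = 1.9490e-06 ⇒ Q>K, reverse
Step 1:
                  C         M         J
  init      0.05969    0.6968   0.08876
  Δ           0.133     0.133  -0.08867
  eq         0.1927    0.8298 8.9265e-05
  solve Keq expr → x = -0.04434; check Q = 1.9490e-06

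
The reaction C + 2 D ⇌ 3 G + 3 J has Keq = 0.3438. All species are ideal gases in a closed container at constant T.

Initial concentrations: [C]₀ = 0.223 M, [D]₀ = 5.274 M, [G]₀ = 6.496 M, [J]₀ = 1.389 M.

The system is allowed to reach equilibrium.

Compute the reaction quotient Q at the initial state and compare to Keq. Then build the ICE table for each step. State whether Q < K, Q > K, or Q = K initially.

Q₀ = 118.4; Q > K (proceeds reverse)

Q₀ = 118.4 vs Keq = 0.3438 ⇒ Q>K, reverse
Step 1:
                    C           D           G           J
  Initial       0.223       5.274       6.496       1.389
  Change       0.3463      0.6927      -1.039      -1.039
  Equil        0.5693       5.967       5.457        0.35
  solve Keq expr → x = -0.3463; check Q = 0.3438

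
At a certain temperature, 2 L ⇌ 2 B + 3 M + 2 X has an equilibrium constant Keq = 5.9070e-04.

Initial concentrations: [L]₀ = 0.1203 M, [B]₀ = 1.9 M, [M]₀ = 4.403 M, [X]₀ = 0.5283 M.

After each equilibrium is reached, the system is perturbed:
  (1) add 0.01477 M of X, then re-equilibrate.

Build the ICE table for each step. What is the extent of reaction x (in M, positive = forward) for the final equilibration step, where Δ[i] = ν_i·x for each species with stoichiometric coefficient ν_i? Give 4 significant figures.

Q₀ = 5943 vs Keq = 5.9070e-04 ⇒ Q>K, reverse
Step 1:
                   L          B          M          X
  init        0.1203        1.9      4.403     0.5283
  Δ           0.5266    -0.5266    -0.7899    -0.5266
  eq          0.6469      1.373      3.613   0.001667
  solve Keq expr → x = -0.2633; check Q = 5.9070e-04
Then add 0.01477 M of X.
Step 2:
                   L          B          M          X
  init        0.6469      1.373      3.613    0.01644
  Δ           0.0147    -0.0147   -0.02205    -0.0147
  eq          0.6616      1.359      3.591   0.001739
  solve Keq expr → x = -0.007349; check Q = 5.9070e-04

x = -0.007349 M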